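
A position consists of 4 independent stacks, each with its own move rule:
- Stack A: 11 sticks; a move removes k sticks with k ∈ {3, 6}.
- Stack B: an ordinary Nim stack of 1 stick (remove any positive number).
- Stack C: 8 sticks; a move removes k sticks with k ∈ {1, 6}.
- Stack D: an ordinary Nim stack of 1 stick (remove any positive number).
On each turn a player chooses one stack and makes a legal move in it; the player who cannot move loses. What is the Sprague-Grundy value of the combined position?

1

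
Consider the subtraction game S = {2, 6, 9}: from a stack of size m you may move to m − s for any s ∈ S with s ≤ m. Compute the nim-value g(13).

Grundy values for subtraction set {2, 6, 9}:
k:     0  1  2  3  4  5  6  7  8  9 10 11 12 13
g(k):  0  0  1  1  0  0  1  1  0  2  1  3  0  2
So g(13) = 2.

2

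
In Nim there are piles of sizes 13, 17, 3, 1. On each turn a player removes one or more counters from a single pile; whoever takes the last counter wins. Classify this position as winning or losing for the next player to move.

Compute the nim-sum pairwise:
13 ⊕ 17 = 28
28 ⊕ 3 = 31
31 ⊕ 1 = 30
The nim-sum is 30 ≠ 0, so this is an N-position: the player to move can win.

Winning position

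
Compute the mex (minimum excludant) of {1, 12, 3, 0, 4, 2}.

The values 0, 1, 2, 3, 4 are all present; 5 is the first non-negative integer missing from the set.

5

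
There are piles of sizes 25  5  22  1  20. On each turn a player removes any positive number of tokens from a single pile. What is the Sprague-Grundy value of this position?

31

In binary:
  11001  (25)
  00101  (5)
  10110  (22)
  00001  (1)
  10100  (20)
  -----
  11111  (31)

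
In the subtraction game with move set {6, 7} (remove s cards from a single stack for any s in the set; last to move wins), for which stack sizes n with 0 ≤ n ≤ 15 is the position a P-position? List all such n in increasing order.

0, 1, 2, 3, 4, 5, 13, 14, 15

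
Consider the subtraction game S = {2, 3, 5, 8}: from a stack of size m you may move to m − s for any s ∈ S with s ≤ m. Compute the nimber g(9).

1

Grundy values for subtraction set {2, 3, 5, 8}:
k:     0  1  2  3  4  5  6  7  8  9
g(k):  0  0  1  1  2  2  3  0  4  1
So g(9) = 1.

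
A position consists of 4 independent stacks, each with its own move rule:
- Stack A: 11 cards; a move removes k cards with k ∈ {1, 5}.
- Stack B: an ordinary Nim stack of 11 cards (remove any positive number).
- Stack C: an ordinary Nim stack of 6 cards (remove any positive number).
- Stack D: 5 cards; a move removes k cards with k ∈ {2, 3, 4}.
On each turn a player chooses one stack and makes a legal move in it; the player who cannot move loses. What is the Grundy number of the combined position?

14

Build the Grundy sequence for stack A with g(k) = mex{g(k−s) : s ∈ {1, 5}, s ≤ k}:
g(0) = mex{} = 0
g(1) = mex{0} = 1
g(2) = mex{1} = 0
g(3) = mex{0} = 1
g(4) = mex{1} = 0
g(5) = mex{0} = 1
g(6) = mex{1} = 0
g(7) = mex{0} = 1
g(8) = mex{1} = 0
g(9) = mex{0} = 1
g(10) = mex{1} = 0
g(11) = mex{0} = 1
So g(11) = 1.
Stack B is a plain Nim stack of size 11, so its Grundy value is 11.
Stack C is a plain Nim stack of size 6, so its Grundy value is 6.
For stack D, compute g(0), g(1), … with moves {2, 3, 4}:
g(0) = mex{} = 0
g(1) = mex{} = 0
g(2) = mex{0} = 1
g(3) = mex{0} = 1
g(4) = mex{0,1} = 2
g(5) = mex{0,1} = 2
So g(5) = 2.
By the Sprague-Grundy theorem, the Grundy value of a sum of independent games is the XOR of the component values.
Combined value = 1 ⊕ 11 ⊕ 6 ⊕ 2 = 14.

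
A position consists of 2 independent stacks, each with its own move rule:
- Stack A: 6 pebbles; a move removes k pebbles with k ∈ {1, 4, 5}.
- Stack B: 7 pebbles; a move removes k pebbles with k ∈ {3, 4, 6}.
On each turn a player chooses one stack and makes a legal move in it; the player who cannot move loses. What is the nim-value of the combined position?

0

For stack A, compute g(0), g(1), … with moves {1, 4, 5}:
g(0) = mex{} = 0
g(1) = mex{0} = 1
g(2) = mex{1} = 0
g(3) = mex{0} = 1
g(4) = mex{0,1} = 2
g(5) = mex{0,1,2} = 3
g(6) = mex{0,1,3} = 2
So g(6) = 2.
Grundy values for stack B (subtraction set {3, 4, 6}):
g(0) = mex{} = 0
g(1) = mex{} = 0
g(2) = mex{} = 0
g(3) = mex{0} = 1
g(4) = mex{0} = 1
g(5) = mex{0} = 1
g(6) = mex{0,1} = 2
g(7) = mex{0,1} = 2
So g(7) = 2.
The value of a disjunctive sum is the nim-sum of the parts.
Combined value = 2 XOR 2 = 0.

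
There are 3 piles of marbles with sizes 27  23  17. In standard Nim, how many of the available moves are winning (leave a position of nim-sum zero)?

Nim-sum: 27 XOR 23 XOR 17 = 29.
The overall nim-sum is X = 29. A pile of size p has a winning move iff p XOR X < p (reduce it to p XOR X).
  27: 27 XOR 29 = 6 < 27 — winning move (to 6).
  23: 23 XOR 29 = 10 < 23 — winning move (to 10).
  17: 17 XOR 29 = 12 < 17 — winning move (to 12).
That gives 3 winning moves.

3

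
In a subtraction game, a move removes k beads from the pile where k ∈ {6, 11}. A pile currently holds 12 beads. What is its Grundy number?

2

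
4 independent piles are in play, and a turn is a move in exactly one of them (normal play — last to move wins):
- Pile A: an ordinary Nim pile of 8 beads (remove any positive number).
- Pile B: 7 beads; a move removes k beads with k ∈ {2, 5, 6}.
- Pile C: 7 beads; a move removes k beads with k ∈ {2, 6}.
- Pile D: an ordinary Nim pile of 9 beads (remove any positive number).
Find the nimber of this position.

3

Pile A is a plain Nim pile of size 8, so its Grundy value is 8.
For pile B, compute g(0), g(1), … with moves {2, 5, 6}:
k:     0  1  2  3  4  5  6  7
g(k):  0  0  1  1  0  2  1  3
So g(7) = 3.
Build the Grundy sequence for pile C with g(k) = mex{g(k−s) : s ∈ {2, 6}, s ≤ k}:
g(0) = mex{} = 0
g(1) = mex{} = 0
g(2) = mex{0} = 1
g(3) = mex{0} = 1
g(4) = mex{1} = 0
g(5) = mex{1} = 0
g(6) = mex{0} = 1
g(7) = mex{0} = 1
So g(7) = 1.
Pile D is a plain Nim pile of size 9, so its Grundy value is 9.
By the Sprague-Grundy theorem, the Grundy value of a sum of independent games is the XOR of the component values.
Combined value = 8 XOR 3 XOR 1 XOR 9 = 3.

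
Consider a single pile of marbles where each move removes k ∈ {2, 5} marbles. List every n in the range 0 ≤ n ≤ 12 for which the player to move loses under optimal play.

0, 1, 4, 7, 8, 11

Grundy values for subtraction set {2, 5}:
k:     0  1  2  3  4  5  6  7  8  9 10 11 12
g(k):  0  0  1  1  0  2  1  0  0  1  1  0  2
The P-positions (g = 0) in 0..12 are 0, 1, 4, 7, 8, 11.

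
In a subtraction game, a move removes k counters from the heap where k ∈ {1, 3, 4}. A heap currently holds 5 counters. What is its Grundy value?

3

Grundy values for subtraction set {1, 3, 4}:
k:     0  1  2  3  4  5
g(k):  0  1  0  1  2  3
So g(5) = 3.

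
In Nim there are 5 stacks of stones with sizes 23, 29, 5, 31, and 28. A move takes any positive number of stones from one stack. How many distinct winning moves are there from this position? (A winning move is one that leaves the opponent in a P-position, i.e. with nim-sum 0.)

3

Write each in binary and XOR column by column:
  10111  (23)
  11101  (29)
  00101  (5)
  11111  (31)
  11100  (28)
  -----
  01100  (12)
The overall nim-sum is X = 12. A stack of size p has a winning move iff p XOR X < p (reduce it to p XOR X).
  23: 23 XOR 12 = 27 ≥ 23 — no move.
  29: 29 XOR 12 = 17 < 29 — winning move (to 17).
  5: 5 XOR 12 = 9 ≥ 5 — no move.
  31: 31 XOR 12 = 19 < 31 — winning move (to 19).
  28: 28 XOR 12 = 16 < 28 — winning move (to 16).
That gives 3 winning moves.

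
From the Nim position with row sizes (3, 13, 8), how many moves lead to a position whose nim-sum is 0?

Nim-sum: 3 XOR 13 XOR 8 = 6.
The overall nim-sum is X = 6. A row of size p has a winning move iff p XOR X < p (reduce it to p XOR X).
  3: 3 XOR 6 = 5 ≥ 3 — no move.
  13: 13 XOR 6 = 11 < 13 — winning move (to 11).
  8: 8 XOR 6 = 14 ≥ 8 — no move.
That gives 1 winning move.

1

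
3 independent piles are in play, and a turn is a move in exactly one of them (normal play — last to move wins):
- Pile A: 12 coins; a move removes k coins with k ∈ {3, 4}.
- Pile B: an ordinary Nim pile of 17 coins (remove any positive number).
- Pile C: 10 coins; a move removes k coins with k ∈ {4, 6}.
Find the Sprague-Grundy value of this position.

16

Build the Grundy sequence for pile A with g(k) = mex{g(k−s) : s ∈ {3, 4}, s ≤ k}:
g(0) = mex{} = 0
g(1) = mex{} = 0
g(2) = mex{} = 0
g(3) = mex{0} = 1
g(4) = mex{0} = 1
g(5) = mex{0} = 1
g(6) = mex{0,1} = 2
g(7) = mex{1} = 0
g(8) = mex{1} = 0
g(9) = mex{1,2} = 0
g(10) = mex{0,2} = 1
g(11) = mex{0} = 1
g(12) = mex{0} = 1
So g(12) = 1.
Pile B is a plain Nim pile of size 17, so its Grundy value is 17.
Grundy values for pile C (subtraction set {4, 6}):
k:     0  1  2  3  4  5  6  7  8  9 10
g(k):  0  0  0  0  1  1  1  1  2  2  0
So g(10) = 0.
The value of a disjunctive sum is the nim-sum of the parts.
Combined value = 1 ⊕ 17 ⊕ 0 = 16.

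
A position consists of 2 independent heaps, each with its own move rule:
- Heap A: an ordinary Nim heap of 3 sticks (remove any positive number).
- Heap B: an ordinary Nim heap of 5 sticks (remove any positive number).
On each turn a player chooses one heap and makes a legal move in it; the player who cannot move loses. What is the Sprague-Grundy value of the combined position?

6

Heap A is a plain Nim heap of size 3, so its Grundy value is 3.
Heap B is a plain Nim heap of size 5, so its Grundy value is 5.
By the Sprague-Grundy theorem, the Grundy value of a sum of independent games is the XOR of the component values.
Combined value = 3 XOR 5 = 6.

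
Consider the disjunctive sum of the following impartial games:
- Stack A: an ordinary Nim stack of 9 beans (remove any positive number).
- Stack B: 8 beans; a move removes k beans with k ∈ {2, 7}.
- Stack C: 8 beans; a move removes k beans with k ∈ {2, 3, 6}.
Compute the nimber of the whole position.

Stack A is a plain Nim stack of size 9, so its Grundy value is 9.
Grundy values for stack B (subtraction set {2, 7}):
k:     0  1  2  3  4  5  6  7  8
g(k):  0  0  1  1  0  0  1  1  2
So g(8) = 2.
For stack C, compute g(0), g(1), … with moves {2, 3, 6}:
g(0) = mex{} = 0
g(1) = mex{} = 0
g(2) = mex{0} = 1
g(3) = mex{0} = 1
g(4) = mex{0,1} = 2
g(5) = mex{1} = 0
g(6) = mex{0,1,2} = 3
g(7) = mex{0,2} = 1
g(8) = mex{0,1,3} = 2
So g(8) = 2.
By the Sprague-Grundy theorem, the Grundy value of a sum of independent games is the XOR of the component values.
Combined value = 9 XOR 2 XOR 2 = 9.

9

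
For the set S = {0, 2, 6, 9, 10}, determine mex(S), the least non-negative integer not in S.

1

0 is in the set but 1 is not, so the mex is 1.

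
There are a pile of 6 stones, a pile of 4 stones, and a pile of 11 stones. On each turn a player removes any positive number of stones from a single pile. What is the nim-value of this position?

9

Nim-sum: 6 ⊕ 4 ⊕ 11 = 9.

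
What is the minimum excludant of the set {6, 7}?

0 is not in the set, so the mex is 0.

0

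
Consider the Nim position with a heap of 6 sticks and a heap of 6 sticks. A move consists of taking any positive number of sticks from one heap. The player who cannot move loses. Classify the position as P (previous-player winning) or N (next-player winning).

P-position

Nim-sum: 6 ^ 6 = 0.
The nim-sum is 0, so this is a P-position: the player to move is in a losing position under optimal play.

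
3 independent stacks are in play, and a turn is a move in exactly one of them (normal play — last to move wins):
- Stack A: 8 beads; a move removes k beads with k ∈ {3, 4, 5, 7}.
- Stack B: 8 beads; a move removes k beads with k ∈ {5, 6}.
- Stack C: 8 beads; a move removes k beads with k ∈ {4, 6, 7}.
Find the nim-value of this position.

Grundy values for stack A (subtraction set {3, 4, 5, 7}):
g(0) = mex{} = 0
g(1) = mex{} = 0
g(2) = mex{} = 0
g(3) = mex{0} = 1
g(4) = mex{0} = 1
g(5) = mex{0} = 1
g(6) = mex{0,1} = 2
g(7) = mex{0,1} = 2
g(8) = mex{0,1} = 2
So g(8) = 2.
Grundy values for stack B (subtraction set {5, 6}):
k:     0  1  2  3  4  5  6  7  8
g(k):  0  0  0  0  0  1  1  1  1
So g(8) = 1.
Grundy values for stack C (subtraction set {4, 6, 7}):
k:     0  1  2  3  4  5  6  7  8
g(k):  0  0  0  0  1  1  1  1  2
So g(8) = 2.
By the Sprague-Grundy theorem, the Grundy value of a sum of independent games is the XOR of the component values.
Combined value = 2 ⊕ 1 ⊕ 2 = 1.

1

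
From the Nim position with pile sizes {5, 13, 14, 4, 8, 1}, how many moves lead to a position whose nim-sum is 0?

3

Write each in binary and XOR column by column:
  0101  (5)
  1101  (13)
  1110  (14)
  0100  (4)
  1000  (8)
  0001  (1)
  ----
  1011  (11)
The overall nim-sum is X = 11. A pile of size p has a winning move iff p XOR X < p (reduce it to p XOR X).
  5: 5 XOR 11 = 14 ≥ 5 — no move.
  13: 13 XOR 11 = 6 < 13 — winning move (to 6).
  14: 14 XOR 11 = 5 < 14 — winning move (to 5).
  4: 4 XOR 11 = 15 ≥ 4 — no move.
  8: 8 XOR 11 = 3 < 8 — winning move (to 3).
  1: 1 XOR 11 = 10 ≥ 1 — no move.
That gives 3 winning moves.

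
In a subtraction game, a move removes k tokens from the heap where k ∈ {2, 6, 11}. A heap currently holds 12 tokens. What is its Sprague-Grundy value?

Grundy values for subtraction set {2, 6, 11}:
k:     0  1  2  3  4  5  6  7  8  9 10 11 12
g(k):  0  0  1  1  0  0  1  1  0  0  1  1  2
So g(12) = 2.

2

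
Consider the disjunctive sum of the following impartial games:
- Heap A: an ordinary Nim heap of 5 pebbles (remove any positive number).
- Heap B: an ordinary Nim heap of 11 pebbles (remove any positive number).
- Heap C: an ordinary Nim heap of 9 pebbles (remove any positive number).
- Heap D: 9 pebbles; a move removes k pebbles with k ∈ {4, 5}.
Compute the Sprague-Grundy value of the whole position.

7

Heap A is a plain Nim heap of size 5, so its Grundy value is 5.
Heap B is a plain Nim heap of size 11, so its Grundy value is 11.
Heap C is a plain Nim heap of size 9, so its Grundy value is 9.
Build the Grundy sequence for heap D with g(k) = mex{g(k−s) : s ∈ {4, 5}, s ≤ k}:
g(0) = mex{} = 0
g(1) = mex{} = 0
g(2) = mex{} = 0
g(3) = mex{} = 0
g(4) = mex{0} = 1
g(5) = mex{0} = 1
g(6) = mex{0} = 1
g(7) = mex{0} = 1
g(8) = mex{0,1} = 2
g(9) = mex{1} = 0
So g(9) = 0.
The value of a disjunctive sum is the nim-sum of the parts.
Combined value = 5 XOR 11 XOR 9 XOR 0 = 7.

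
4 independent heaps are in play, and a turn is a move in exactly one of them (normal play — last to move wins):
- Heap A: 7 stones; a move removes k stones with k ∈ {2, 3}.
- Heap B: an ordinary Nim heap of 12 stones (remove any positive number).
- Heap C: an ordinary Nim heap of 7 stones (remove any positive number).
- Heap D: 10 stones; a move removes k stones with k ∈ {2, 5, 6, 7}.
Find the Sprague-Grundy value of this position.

9

Grundy values for heap A (subtraction set {2, 3}):
g(0) = mex{} = 0
g(1) = mex{} = 0
g(2) = mex{0} = 1
g(3) = mex{0} = 1
g(4) = mex{0,1} = 2
g(5) = mex{1} = 0
g(6) = mex{1,2} = 0
g(7) = mex{0,2} = 1
So g(7) = 1.
Heap B is a plain Nim heap of size 12, so its Grundy value is 12.
Heap C is a plain Nim heap of size 7, so its Grundy value is 7.
For heap D, compute g(0), g(1), … with moves {2, 5, 6, 7}:
k:     0  1  2  3  4  5  6  7  8  9 10
g(k):  0  0  1  1  0  2  1  3  2  2  3
So g(10) = 3.
By the Sprague-Grundy theorem, the Grundy value of a sum of independent games is the XOR of the component values.
Combined value = 1 XOR 12 XOR 7 XOR 3 = 9.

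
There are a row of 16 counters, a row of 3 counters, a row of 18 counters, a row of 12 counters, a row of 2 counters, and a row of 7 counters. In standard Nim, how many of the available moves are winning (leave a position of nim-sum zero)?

1

Compute the nim-sum pairwise:
16 ⊕ 3 = 19
19 ⊕ 18 = 1
1 ⊕ 12 = 13
13 ⊕ 2 = 15
15 ⊕ 7 = 8
The overall nim-sum is X = 8. A row of size p has a winning move iff p XOR X < p (reduce it to p XOR X).
  16: 16 XOR 8 = 24 ≥ 16 — no move.
  3: 3 XOR 8 = 11 ≥ 3 — no move.
  18: 18 XOR 8 = 26 ≥ 18 — no move.
  12: 12 XOR 8 = 4 < 12 — winning move (to 4).
  2: 2 XOR 8 = 10 ≥ 2 — no move.
  7: 7 XOR 8 = 15 ≥ 7 — no move.
That gives 1 winning move.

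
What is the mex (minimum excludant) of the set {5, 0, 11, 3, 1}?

The values 0, 1 are all present; 2 is the first non-negative integer missing from the set.

2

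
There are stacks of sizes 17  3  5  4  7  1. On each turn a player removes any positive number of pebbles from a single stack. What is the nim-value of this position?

21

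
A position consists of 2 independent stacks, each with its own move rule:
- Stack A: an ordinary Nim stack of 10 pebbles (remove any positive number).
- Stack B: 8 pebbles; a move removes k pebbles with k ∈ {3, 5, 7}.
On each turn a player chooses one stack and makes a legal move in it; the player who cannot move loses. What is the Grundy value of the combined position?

8

Stack A is a plain Nim stack of size 10, so its Grundy value is 10.
Build the Grundy sequence for stack B with g(k) = mex{g(k−s) : s ∈ {3, 5, 7}, s ≤ k}:
k:     0  1  2  3  4  5  6  7  8
g(k):  0  0  0  1  1  1  2  2  2
So g(8) = 2.
By the Sprague-Grundy theorem, the Grundy value of a sum of independent games is the XOR of the component values.
Combined value = 10 ⊕ 2 = 8.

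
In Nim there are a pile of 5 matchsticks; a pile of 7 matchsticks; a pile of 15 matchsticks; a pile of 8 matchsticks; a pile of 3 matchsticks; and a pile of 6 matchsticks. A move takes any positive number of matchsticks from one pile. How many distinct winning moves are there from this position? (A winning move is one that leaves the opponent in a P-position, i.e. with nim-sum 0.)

0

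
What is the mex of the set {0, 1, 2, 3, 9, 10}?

The values 0, 1, 2, 3 are all present; 4 is the first non-negative integer missing from the set.

4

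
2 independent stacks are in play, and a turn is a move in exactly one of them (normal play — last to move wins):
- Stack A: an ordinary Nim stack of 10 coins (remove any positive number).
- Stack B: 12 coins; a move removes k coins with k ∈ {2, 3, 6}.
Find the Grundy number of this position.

11

Stack A is a plain Nim stack of size 10, so its Grundy value is 10.
Build the Grundy sequence for stack B with g(k) = mex{g(k−s) : s ∈ {2, 3, 6}, s ≤ k}:
k:     0  1  2  3  4  5  6  7  8  9 10 11 12
g(k):  0  0  1  1  2  0  3  1  2  0  0  1  1
So g(12) = 1.
By the Sprague-Grundy theorem, the Grundy value of a sum of independent games is the XOR of the component values.
Combined value = 10 ⊕ 1 = 11.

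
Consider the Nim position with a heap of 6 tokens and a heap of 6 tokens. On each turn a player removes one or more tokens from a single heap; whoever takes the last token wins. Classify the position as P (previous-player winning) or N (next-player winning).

Write each in binary and XOR column by column:
  110  (6)
  110  (6)
  ---
  000  (0)
The nim-sum is 0, so this is a P-position: the player to move is in a losing position under optimal play.

P-position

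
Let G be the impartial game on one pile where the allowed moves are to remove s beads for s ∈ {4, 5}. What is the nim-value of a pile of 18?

0

Build the Grundy sequence with g(k) = mex{g(k−s) : s ∈ {4, 5}, s ≤ k}:
k:     0  1  2  3  4  5  6  7  8  9 10 11 12 13 14 15 16 17 18
g(k):  0  0  0  0  1  1  1  1  2  0  0  0  0  1  1  1  1  2  0
So g(18) = 0.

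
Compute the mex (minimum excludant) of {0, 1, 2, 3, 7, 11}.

The values 0, 1, 2, 3 are all present; 4 is the first non-negative integer missing from the set.

4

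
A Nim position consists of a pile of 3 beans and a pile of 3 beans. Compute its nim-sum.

Nim-sum: 3 XOR 3 = 0.

0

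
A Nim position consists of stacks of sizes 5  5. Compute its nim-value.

0

Compute the nim-sum pairwise:
5 XOR 5 = 0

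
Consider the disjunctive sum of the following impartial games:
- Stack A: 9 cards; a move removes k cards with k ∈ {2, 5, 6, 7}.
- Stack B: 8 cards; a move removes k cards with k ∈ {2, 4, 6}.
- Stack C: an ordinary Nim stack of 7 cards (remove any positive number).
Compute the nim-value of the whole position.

Build the Grundy sequence for stack A with g(k) = mex{g(k−s) : s ∈ {2, 5, 6, 7}, s ≤ k}:
g(0) = mex{} = 0
g(1) = mex{} = 0
g(2) = mex{0} = 1
g(3) = mex{0} = 1
g(4) = mex{1} = 0
g(5) = mex{0,1} = 2
g(6) = mex{0} = 1
g(7) = mex{0,1,2} = 3
g(8) = mex{0,1} = 2
g(9) = mex{0,1,3} = 2
So g(9) = 2.
For stack B, compute g(0), g(1), … with moves {2, 4, 6}:
g(0) = mex{} = 0
g(1) = mex{} = 0
g(2) = mex{0} = 1
g(3) = mex{0} = 1
g(4) = mex{0,1} = 2
g(5) = mex{0,1} = 2
g(6) = mex{0,1,2} = 3
g(7) = mex{0,1,2} = 3
g(8) = mex{1,2,3} = 0
So g(8) = 0.
Stack C is a plain Nim stack of size 7, so its Grundy value is 7.
By the Sprague-Grundy theorem, the Grundy value of a sum of independent games is the XOR of the component values.
Combined value = 2 ⊕ 0 ⊕ 7 = 5.

5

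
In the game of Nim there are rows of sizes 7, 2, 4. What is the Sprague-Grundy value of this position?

1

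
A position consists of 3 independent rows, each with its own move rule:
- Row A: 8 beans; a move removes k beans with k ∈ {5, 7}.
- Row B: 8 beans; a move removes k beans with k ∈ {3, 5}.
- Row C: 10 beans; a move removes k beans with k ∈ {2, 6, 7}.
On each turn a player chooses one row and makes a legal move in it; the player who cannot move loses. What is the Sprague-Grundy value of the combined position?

2

Grundy values for row A (subtraction set {5, 7}):
k:     0  1  2  3  4  5  6  7  8
g(k):  0  0  0  0  0  1  1  1  1
So g(8) = 1.
Build the Grundy sequence for row B with g(k) = mex{g(k−s) : s ∈ {3, 5}, s ≤ k}:
k:     0  1  2  3  4  5  6  7  8
g(k):  0  0  0  1  1  1  2  2  0
So g(8) = 0.
Build the Grundy sequence for row C with g(k) = mex{g(k−s) : s ∈ {2, 6, 7}, s ≤ k}:
k:     0  1  2  3  4  5  6  7  8  9 10
g(k):  0  0  1  1  0  0  1  1  2  0  3
So g(10) = 3.
By the Sprague-Grundy theorem, the Grundy value of a sum of independent games is the XOR of the component values.
Combined value = 1 XOR 0 XOR 3 = 2.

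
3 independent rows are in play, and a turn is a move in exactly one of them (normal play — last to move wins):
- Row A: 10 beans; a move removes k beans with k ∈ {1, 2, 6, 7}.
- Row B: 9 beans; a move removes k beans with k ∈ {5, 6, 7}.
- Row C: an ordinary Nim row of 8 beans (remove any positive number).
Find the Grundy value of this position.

Build the Grundy sequence for row A with g(k) = mex{g(k−s) : s ∈ {1, 2, 6, 7}, s ≤ k}:
k:     0  1  2  3  4  5  6  7  8  9 10
g(k):  0  1  2  0  1  2  3  4  0  1  2
So g(10) = 2.
Grundy values for row B (subtraction set {5, 6, 7}):
g(0) = mex{} = 0
g(1) = mex{} = 0
g(2) = mex{} = 0
g(3) = mex{} = 0
g(4) = mex{} = 0
g(5) = mex{0} = 1
g(6) = mex{0} = 1
g(7) = mex{0} = 1
g(8) = mex{0} = 1
g(9) = mex{0} = 1
So g(9) = 1.
Row C is a plain Nim row of size 8, so its Grundy value is 8.
By the Sprague-Grundy theorem, the Grundy value of a sum of independent games is the XOR of the component values.
Combined value = 2 ⊕ 1 ⊕ 8 = 11.

11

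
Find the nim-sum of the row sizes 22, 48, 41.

15

Write each in binary and XOR column by column:
  010110  (22)
  110000  (48)
  101001  (41)
  ------
  001111  (15)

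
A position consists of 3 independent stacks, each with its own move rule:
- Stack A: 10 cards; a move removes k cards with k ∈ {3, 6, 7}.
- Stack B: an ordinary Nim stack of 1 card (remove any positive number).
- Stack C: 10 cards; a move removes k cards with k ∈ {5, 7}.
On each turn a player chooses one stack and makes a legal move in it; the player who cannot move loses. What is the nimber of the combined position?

3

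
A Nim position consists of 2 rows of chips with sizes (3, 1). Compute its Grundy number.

In binary:
  11  (3)
  01  (1)
  --
  10  (2)

2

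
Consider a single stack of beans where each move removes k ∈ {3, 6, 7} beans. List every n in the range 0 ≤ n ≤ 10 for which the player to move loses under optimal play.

Build the Grundy sequence with g(k) = mex{g(k−s) : s ∈ {3, 6, 7}, s ≤ k}:
g(0) = mex{} = 0
g(1) = mex{} = 0
g(2) = mex{} = 0
g(3) = mex{0} = 1
g(4) = mex{0} = 1
g(5) = mex{0} = 1
g(6) = mex{0,1} = 2
g(7) = mex{0,1} = 2
g(8) = mex{0,1} = 2
g(9) = mex{0,1,2} = 3
g(10) = mex{1,2} = 0
The P-positions (g = 0) in 0..10 are 0, 1, 2, 10.

0, 1, 2, 10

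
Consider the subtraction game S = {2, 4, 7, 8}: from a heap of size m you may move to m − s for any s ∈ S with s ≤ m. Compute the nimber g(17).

0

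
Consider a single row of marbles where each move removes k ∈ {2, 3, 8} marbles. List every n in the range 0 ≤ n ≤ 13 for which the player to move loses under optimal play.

0, 1, 5, 6, 10, 11

Grundy values for subtraction set {2, 3, 8}:
g(0) = mex{} = 0
g(1) = mex{} = 0
g(2) = mex{0} = 1
g(3) = mex{0} = 1
g(4) = mex{0,1} = 2
g(5) = mex{1} = 0
g(6) = mex{1,2} = 0
g(7) = mex{0,2} = 1
g(8) = mex{0} = 1
g(9) = mex{0,1} = 2
g(10) = mex{1} = 0
g(11) = mex{1,2} = 0
g(12) = mex{0,2} = 1
g(13) = mex{0} = 1
The P-positions (g = 0) in 0..13 are 0, 1, 5, 6, 10, 11.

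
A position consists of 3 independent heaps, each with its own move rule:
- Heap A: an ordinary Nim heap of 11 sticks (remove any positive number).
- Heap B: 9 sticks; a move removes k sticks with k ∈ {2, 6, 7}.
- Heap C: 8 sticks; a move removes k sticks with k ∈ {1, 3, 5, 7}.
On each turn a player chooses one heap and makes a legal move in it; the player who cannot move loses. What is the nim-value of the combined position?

11

Heap A is a plain Nim heap of size 11, so its Grundy value is 11.
For heap B, compute g(0), g(1), … with moves {2, 6, 7}:
g(0) = mex{} = 0
g(1) = mex{} = 0
g(2) = mex{0} = 1
g(3) = mex{0} = 1
g(4) = mex{1} = 0
g(5) = mex{1} = 0
g(6) = mex{0} = 1
g(7) = mex{0} = 1
g(8) = mex{0,1} = 2
g(9) = mex{1} = 0
So g(9) = 0.
Grundy values for heap C (subtraction set {1, 3, 5, 7}):
k:     0  1  2  3  4  5  6  7  8
g(k):  0  1  0  1  0  1  0  1  0
So g(8) = 0.
By the Sprague-Grundy theorem, the Grundy value of a sum of independent games is the XOR of the component values.
Combined value = 11 XOR 0 XOR 0 = 11.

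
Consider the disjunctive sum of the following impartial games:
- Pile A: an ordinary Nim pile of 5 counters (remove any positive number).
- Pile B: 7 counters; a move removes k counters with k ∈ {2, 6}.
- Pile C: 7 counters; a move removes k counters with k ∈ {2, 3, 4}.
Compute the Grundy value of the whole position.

4

Pile A is a plain Nim pile of size 5, so its Grundy value is 5.
Build the Grundy sequence for pile B with g(k) = mex{g(k−s) : s ∈ {2, 6}, s ≤ k}:
k:     0  1  2  3  4  5  6  7
g(k):  0  0  1  1  0  0  1  1
So g(7) = 1.
Build the Grundy sequence for pile C with g(k) = mex{g(k−s) : s ∈ {2, 3, 4}, s ≤ k}:
k:     0  1  2  3  4  5  6  7
g(k):  0  0  1  1  2  2  0  0
So g(7) = 0.
The value of a disjunctive sum is the nim-sum of the parts.
Combined value = 5 XOR 1 XOR 0 = 4.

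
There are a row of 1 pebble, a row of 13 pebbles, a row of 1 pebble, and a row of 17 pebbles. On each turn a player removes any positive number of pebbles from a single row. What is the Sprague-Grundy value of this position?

Nim-sum: 1 ⊕ 13 ⊕ 1 ⊕ 17 = 28.

28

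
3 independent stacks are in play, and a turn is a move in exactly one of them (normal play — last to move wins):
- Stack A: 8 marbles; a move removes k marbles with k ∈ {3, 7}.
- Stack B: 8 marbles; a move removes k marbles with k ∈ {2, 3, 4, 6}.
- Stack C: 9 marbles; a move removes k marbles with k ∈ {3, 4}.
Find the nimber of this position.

2

Grundy values for stack A (subtraction set {3, 7}):
g(0) = mex{} = 0
g(1) = mex{} = 0
g(2) = mex{} = 0
g(3) = mex{0} = 1
g(4) = mex{0} = 1
g(5) = mex{0} = 1
g(6) = mex{1} = 0
g(7) = mex{0,1} = 2
g(8) = mex{0,1} = 2
So g(8) = 2.
Build the Grundy sequence for stack B with g(k) = mex{g(k−s) : s ∈ {2, 3, 4, 6}, s ≤ k}:
g(0) = mex{} = 0
g(1) = mex{} = 0
g(2) = mex{0} = 1
g(3) = mex{0} = 1
g(4) = mex{0,1} = 2
g(5) = mex{0,1} = 2
g(6) = mex{0,1,2} = 3
g(7) = mex{0,1,2} = 3
g(8) = mex{1,2,3} = 0
So g(8) = 0.
For stack C, compute g(0), g(1), … with moves {3, 4}:
g(0) = mex{} = 0
g(1) = mex{} = 0
g(2) = mex{} = 0
g(3) = mex{0} = 1
g(4) = mex{0} = 1
g(5) = mex{0} = 1
g(6) = mex{0,1} = 2
g(7) = mex{1} = 0
g(8) = mex{1} = 0
g(9) = mex{1,2} = 0
So g(9) = 0.
The value of a disjunctive sum is the nim-sum of the parts.
Combined value = 2 ⊕ 0 ⊕ 0 = 2.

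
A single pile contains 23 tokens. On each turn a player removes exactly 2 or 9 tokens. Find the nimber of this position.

0

Build the Grundy sequence with g(k) = mex{g(k−s) : s ∈ {2, 9}, s ≤ k}:
k:     0  1  2  3  4  5  6  7  8  9 10 11 12 13 14 15 16 17 18 19 20 21 22 23
g(k):  0  0  1  1  0  0  1  1  0  2  1  0  0  1  1  0  0  1  1  0  2  1  0  0
So g(23) = 0.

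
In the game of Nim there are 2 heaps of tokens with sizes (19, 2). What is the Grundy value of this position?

Nim-sum: 19 ^ 2 = 17.

17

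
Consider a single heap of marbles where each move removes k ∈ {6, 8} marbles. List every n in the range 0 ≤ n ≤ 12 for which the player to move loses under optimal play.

0, 1, 2, 3, 4, 5

Compute g(0), g(1), … for moves {6, 8}:
k:     0  1  2  3  4  5  6  7  8  9 10 11 12
g(k):  0  0  0  0  0  0  1  1  1  1  1  1  2
The P-positions (g = 0) in 0..12 are 0, 1, 2, 3, 4, 5.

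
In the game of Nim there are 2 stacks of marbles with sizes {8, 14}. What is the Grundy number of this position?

Nim-sum: 8 XOR 14 = 6.

6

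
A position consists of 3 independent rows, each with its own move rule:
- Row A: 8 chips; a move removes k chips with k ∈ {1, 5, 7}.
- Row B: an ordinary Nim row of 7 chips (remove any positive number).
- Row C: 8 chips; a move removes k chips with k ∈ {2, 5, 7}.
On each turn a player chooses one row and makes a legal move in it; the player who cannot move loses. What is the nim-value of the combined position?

5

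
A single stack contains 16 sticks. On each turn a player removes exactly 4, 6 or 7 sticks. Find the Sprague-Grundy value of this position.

1

Build the Grundy sequence with g(k) = mex{g(k−s) : s ∈ {4, 6, 7}, s ≤ k}:
k:     0  1  2  3  4  5  6  7  8  9 10 11 12 13 14 15 16
g(k):  0  0  0  0  1  1  1  1  2  2  2  0  0  0  0  1  1
So g(16) = 1.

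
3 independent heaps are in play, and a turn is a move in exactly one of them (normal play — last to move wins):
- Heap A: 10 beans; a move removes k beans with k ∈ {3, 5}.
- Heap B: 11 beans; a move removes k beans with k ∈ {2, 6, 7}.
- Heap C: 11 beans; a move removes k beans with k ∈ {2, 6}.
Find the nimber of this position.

0

Build the Grundy sequence for heap A with g(k) = mex{g(k−s) : s ∈ {3, 5}, s ≤ k}:
k:     0  1  2  3  4  5  6  7  8  9 10
g(k):  0  0  0  1  1  1  2  2  0  0  0
So g(10) = 0.
Grundy values for heap B (subtraction set {2, 6, 7}):
k:     0  1  2  3  4  5  6  7  8  9 10 11
g(k):  0  0  1  1  0  0  1  1  2  0  3  1
So g(11) = 1.
Build the Grundy sequence for heap C with g(k) = mex{g(k−s) : s ∈ {2, 6}, s ≤ k}:
k:     0  1  2  3  4  5  6  7  8  9 10 11
g(k):  0  0  1  1  0  0  1  1  0  0  1  1
So g(11) = 1.
By the Sprague-Grundy theorem, the Grundy value of a sum of independent games is the XOR of the component values.
Combined value = 0 ⊕ 1 ⊕ 1 = 0.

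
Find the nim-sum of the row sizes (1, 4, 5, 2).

2

Nim-sum: 1 ^ 4 ^ 5 ^ 2 = 2.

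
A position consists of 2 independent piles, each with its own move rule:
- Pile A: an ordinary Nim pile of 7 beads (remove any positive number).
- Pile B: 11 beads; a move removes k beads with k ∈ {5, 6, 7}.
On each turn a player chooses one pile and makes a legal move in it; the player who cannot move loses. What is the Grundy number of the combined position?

5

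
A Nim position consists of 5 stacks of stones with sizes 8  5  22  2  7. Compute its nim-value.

30

Nim-sum: 8 XOR 5 XOR 22 XOR 2 XOR 7 = 30.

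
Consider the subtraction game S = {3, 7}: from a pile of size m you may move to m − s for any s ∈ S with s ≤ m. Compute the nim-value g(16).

0

Build the Grundy sequence with g(k) = mex{g(k−s) : s ∈ {3, 7}, s ≤ k}:
k:     0  1  2  3  4  5  6  7  8  9 10 11 12 13 14 15 16
g(k):  0  0  0  1  1  1  0  2  2  1  0  0  0  1  1  1  0
So g(16) = 0.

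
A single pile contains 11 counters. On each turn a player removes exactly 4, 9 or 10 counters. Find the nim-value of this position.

Build the Grundy sequence with g(k) = mex{g(k−s) : s ∈ {4, 9, 10}, s ≤ k}:
k:     0  1  2  3  4  5  6  7  8  9 10 11
g(k):  0  0  0  0  1  1  1  1  0  2  2  2
So g(11) = 2.

2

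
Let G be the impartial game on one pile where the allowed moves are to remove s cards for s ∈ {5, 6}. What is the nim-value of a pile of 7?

Build the Grundy sequence with g(k) = mex{g(k−s) : s ∈ {5, 6}, s ≤ k}:
k:     0  1  2  3  4  5  6  7
g(k):  0  0  0  0  0  1  1  1
So g(7) = 1.

1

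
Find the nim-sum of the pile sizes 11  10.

1

Compute the nim-sum pairwise:
11 ⊕ 10 = 1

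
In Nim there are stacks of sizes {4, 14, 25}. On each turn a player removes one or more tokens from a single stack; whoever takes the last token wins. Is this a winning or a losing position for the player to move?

Compute the nim-sum pairwise:
4 XOR 14 = 10
10 XOR 25 = 19
The nim-sum is 19 ≠ 0, so this is an N-position: the player to move can win.

Winning position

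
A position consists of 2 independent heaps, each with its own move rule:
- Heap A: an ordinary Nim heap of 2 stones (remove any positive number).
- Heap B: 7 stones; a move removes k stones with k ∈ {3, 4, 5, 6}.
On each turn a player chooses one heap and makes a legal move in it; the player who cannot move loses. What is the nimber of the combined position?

Heap A is a plain Nim heap of size 2, so its Grundy value is 2.
Build the Grundy sequence for heap B with g(k) = mex{g(k−s) : s ∈ {3, 4, 5, 6}, s ≤ k}:
g(0) = mex{} = 0
g(1) = mex{} = 0
g(2) = mex{} = 0
g(3) = mex{0} = 1
g(4) = mex{0} = 1
g(5) = mex{0} = 1
g(6) = mex{0,1} = 2
g(7) = mex{0,1} = 2
So g(7) = 2.
By the Sprague-Grundy theorem, the Grundy value of a sum of independent games is the XOR of the component values.
Combined value = 2 ⊕ 2 = 0.

0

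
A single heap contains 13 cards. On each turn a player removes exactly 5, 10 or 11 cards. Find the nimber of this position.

2

Compute g(0), g(1), … for moves {5, 10, 11}:
g(0) = mex{} = 0
g(1) = mex{} = 0
g(2) = mex{} = 0
g(3) = mex{} = 0
g(4) = mex{} = 0
g(5) = mex{0} = 1
g(6) = mex{0} = 1
g(7) = mex{0} = 1
g(8) = mex{0} = 1
g(9) = mex{0} = 1
g(10) = mex{0,1} = 2
g(11) = mex{0,1} = 2
g(12) = mex{0,1} = 2
g(13) = mex{0,1} = 2
So g(13) = 2.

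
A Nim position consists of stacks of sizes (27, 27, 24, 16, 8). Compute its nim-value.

0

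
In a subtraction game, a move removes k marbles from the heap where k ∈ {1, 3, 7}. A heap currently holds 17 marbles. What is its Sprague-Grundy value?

1

Grundy values for subtraction set {1, 3, 7}:
k:     0  1  2  3  4  5  6  7  8  9 10 11 12 13 14 15 16 17
g(k):  0  1  0  1  0  1  0  1  0  1  0  1  0  1  0  1  0  1
So g(17) = 1.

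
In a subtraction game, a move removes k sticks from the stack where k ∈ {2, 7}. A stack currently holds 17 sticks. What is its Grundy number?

2

Grundy values for subtraction set {2, 7}:
k:     0  1  2  3  4  5  6  7  8  9 10 11 12 13 14 15 16 17
g(k):  0  0  1  1  0  0  1  1  2  0  0  1  1  0  0  1  1  2
So g(17) = 2.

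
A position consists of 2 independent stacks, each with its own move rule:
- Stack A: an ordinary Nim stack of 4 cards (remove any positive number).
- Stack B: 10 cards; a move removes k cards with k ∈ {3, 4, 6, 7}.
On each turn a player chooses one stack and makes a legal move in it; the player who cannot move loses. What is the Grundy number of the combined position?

4

Stack A is a plain Nim stack of size 4, so its Grundy value is 4.
Grundy values for stack B (subtraction set {3, 4, 6, 7}):
g(0) = mex{} = 0
g(1) = mex{} = 0
g(2) = mex{} = 0
g(3) = mex{0} = 1
g(4) = mex{0} = 1
g(5) = mex{0} = 1
g(6) = mex{0,1} = 2
g(7) = mex{0,1} = 2
g(8) = mex{0,1} = 2
g(9) = mex{0,1,2} = 3
g(10) = mex{1,2} = 0
So g(10) = 0.
By the Sprague-Grundy theorem, the Grundy value of a sum of independent games is the XOR of the component values.
Combined value = 4 XOR 0 = 4.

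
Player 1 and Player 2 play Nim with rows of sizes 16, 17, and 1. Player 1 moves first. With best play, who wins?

Nim-sum: 16 ⊕ 17 ⊕ 1 = 0.
The nim-sum is 0, so this is a P-position: the player to move is in a losing position under optimal play; Player 1 is about to move from it and so loses — Player 2 wins.

Player 2 wins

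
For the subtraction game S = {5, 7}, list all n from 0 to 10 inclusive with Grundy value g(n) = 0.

0, 1, 2, 3, 4

Compute g(0), g(1), … for moves {5, 7}:
g(0) = mex{} = 0
g(1) = mex{} = 0
g(2) = mex{} = 0
g(3) = mex{} = 0
g(4) = mex{} = 0
g(5) = mex{0} = 1
g(6) = mex{0} = 1
g(7) = mex{0} = 1
g(8) = mex{0} = 1
g(9) = mex{0} = 1
g(10) = mex{0,1} = 2
The P-positions (g = 0) in 0..10 are 0, 1, 2, 3, 4.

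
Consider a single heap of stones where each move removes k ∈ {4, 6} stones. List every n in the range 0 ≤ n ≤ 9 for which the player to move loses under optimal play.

0, 1, 2, 3

Build the Grundy sequence with g(k) = mex{g(k−s) : s ∈ {4, 6}, s ≤ k}:
k:     0  1  2  3  4  5  6  7  8  9
g(k):  0  0  0  0  1  1  1  1  2  2
The P-positions (g = 0) in 0..9 are 0, 1, 2, 3.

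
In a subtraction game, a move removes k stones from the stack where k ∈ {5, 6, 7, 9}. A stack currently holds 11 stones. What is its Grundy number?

Grundy values for subtraction set {5, 6, 7, 9}:
k:     0  1  2  3  4  5  6  7  8  9 10 11
g(k):  0  0  0  0  0  1  1  1  1  1  2  2
So g(11) = 2.

2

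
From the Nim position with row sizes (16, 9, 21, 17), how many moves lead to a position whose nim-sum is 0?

3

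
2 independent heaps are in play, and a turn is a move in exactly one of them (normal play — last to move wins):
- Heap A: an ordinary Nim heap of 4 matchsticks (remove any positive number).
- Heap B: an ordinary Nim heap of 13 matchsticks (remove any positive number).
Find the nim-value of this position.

9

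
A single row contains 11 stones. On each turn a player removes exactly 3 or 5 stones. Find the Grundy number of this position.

1

Grundy values for subtraction set {3, 5}:
k:     0  1  2  3  4  5  6  7  8  9 10 11
g(k):  0  0  0  1  1  1  2  2  0  0  0  1
So g(11) = 1.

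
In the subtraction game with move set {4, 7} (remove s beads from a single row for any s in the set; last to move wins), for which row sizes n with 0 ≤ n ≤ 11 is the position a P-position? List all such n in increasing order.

0, 1, 2, 3, 11

Compute g(0), g(1), … for moves {4, 7}:
g(0) = mex{} = 0
g(1) = mex{} = 0
g(2) = mex{} = 0
g(3) = mex{} = 0
g(4) = mex{0} = 1
g(5) = mex{0} = 1
g(6) = mex{0} = 1
g(7) = mex{0} = 1
g(8) = mex{0,1} = 2
g(9) = mex{0,1} = 2
g(10) = mex{0,1} = 2
g(11) = mex{1} = 0
The P-positions (g = 0) in 0..11 are 0, 1, 2, 3, 11.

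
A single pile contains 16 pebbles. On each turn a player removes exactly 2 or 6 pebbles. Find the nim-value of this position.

Compute g(0), g(1), … for moves {2, 6}:
k:     0  1  2  3  4  5  6  7  8  9 10 11 12 13 14 15 16
g(k):  0  0  1  1  0  0  1  1  0  0  1  1  0  0  1  1  0
So g(16) = 0.

0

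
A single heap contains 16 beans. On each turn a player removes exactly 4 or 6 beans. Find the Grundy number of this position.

1

Grundy values for subtraction set {4, 6}:
k:     0  1  2  3  4  5  6  7  8  9 10 11 12 13 14 15 16
g(k):  0  0  0  0  1  1  1  1  2  2  0  0  0  0  1  1  1
So g(16) = 1.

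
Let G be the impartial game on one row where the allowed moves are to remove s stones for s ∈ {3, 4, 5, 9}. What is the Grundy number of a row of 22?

Compute g(0), g(1), … for moves {3, 4, 5, 9}:
k:     0  1  2  3  4  5  6  7  8  9 10 11 12 13 14 15 16 17 18 19 20 21 22
g(k):  0  0  0  1  1  1  2  2  0  3  3  1  4  2  0  0  0  1  1  1  2  2  0
So g(22) = 0.

0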